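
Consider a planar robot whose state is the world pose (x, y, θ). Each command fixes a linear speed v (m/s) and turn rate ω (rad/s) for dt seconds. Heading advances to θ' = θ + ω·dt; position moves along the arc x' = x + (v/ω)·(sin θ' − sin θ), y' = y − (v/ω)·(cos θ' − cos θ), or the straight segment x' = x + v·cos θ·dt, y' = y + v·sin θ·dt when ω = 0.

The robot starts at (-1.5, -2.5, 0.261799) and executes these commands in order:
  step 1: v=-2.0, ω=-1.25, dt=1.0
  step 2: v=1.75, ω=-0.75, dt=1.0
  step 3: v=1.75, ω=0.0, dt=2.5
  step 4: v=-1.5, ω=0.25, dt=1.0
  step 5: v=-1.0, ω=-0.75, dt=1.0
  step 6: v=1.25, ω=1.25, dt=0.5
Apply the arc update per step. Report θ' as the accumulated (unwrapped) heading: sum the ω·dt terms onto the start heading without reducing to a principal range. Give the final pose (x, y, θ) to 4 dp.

step 1: θ'=-0.9882 (R=1.6000) → pose (-3.2502, -1.8348, -0.9882)
step 2: θ'=-1.7382 (R=-2.3333) → pose (-2.8979, -3.5074, -1.7382)
step 3: θ'=-1.7382 (straight) → pose (-3.6269, -7.8212, -1.7382)
step 4: θ'=-1.4882 (R=-6.0000) → pose (-3.5634, -6.3265, -1.4882)
step 5: θ'=-2.2382 (R=1.3333) → pose (-3.2819, -5.3912, -2.2382)
step 6: θ'=-1.6132 (R=1.0000) → pose (-3.4956, -5.9678, -1.6132)

(-3.4956, -5.9678, -1.6132)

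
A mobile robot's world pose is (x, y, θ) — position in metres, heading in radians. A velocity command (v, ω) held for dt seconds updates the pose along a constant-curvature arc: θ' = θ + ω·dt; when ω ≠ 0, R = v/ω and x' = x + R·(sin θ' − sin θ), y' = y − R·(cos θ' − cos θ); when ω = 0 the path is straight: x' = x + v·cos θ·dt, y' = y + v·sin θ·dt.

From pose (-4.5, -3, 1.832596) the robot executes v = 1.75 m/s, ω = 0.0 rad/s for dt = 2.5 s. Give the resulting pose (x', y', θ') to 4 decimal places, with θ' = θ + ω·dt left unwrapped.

(-5.6323, 1.2259, 1.8326)

θ' = 1.8326 + 0.0·2.5 = 1.8326
ω = 0 → straight: x' = -4.5 + 1.75·cos(1.8326)·2.5 = -5.6323
y' = -3 + 1.75·sin(1.8326)·2.5 = 1.2259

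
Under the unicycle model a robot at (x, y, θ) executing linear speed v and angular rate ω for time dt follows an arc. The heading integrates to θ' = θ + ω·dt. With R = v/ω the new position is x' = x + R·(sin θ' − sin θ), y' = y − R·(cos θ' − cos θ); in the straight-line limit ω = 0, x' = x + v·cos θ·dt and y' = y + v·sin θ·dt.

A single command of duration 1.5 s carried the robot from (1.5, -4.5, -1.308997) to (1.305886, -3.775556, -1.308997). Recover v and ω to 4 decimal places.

v = -0.5000, ω = 0.0000

Δθ = -1.308997 − -1.308997 = 0.000000
ω = Δθ/dt = 0.000000/1.5 = 0.0000
ω = 0 → v = (Δx·cos θ + Δy·sin θ)/dt = -0.5000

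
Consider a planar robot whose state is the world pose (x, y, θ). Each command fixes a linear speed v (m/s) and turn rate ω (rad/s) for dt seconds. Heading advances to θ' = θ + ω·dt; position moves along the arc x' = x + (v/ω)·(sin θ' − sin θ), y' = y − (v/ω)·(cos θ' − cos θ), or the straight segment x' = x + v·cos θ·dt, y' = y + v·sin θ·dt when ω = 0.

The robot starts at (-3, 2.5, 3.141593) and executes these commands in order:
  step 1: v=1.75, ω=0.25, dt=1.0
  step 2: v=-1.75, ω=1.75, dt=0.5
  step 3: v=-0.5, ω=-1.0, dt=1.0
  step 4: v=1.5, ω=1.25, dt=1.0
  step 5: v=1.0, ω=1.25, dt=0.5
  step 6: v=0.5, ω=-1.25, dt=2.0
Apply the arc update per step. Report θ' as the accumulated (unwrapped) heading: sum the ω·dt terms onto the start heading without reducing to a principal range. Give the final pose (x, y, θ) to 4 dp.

(-5.2138, 1.1374, 2.6416)

step 1: θ'=3.3916 (R=7.0000) → pose (-4.7318, 2.2824, 3.3916)
step 2: θ'=4.2666 (R=-1.0000) → pose (-4.0770, 2.8201, 4.2666)
step 3: θ'=3.2666 (R=0.5000) → pose (-3.6882, 3.1006, 3.2666)
step 4: θ'=4.5166 (R=1.2000) → pose (-4.7156, 2.1435, 4.5166)
step 5: θ'=5.1416 (R=0.8000) → pose (-4.6584, 1.6549, 5.1416)
step 6: θ'=2.6416 (R=-0.4000) → pose (-5.2138, 1.1374, 2.6416)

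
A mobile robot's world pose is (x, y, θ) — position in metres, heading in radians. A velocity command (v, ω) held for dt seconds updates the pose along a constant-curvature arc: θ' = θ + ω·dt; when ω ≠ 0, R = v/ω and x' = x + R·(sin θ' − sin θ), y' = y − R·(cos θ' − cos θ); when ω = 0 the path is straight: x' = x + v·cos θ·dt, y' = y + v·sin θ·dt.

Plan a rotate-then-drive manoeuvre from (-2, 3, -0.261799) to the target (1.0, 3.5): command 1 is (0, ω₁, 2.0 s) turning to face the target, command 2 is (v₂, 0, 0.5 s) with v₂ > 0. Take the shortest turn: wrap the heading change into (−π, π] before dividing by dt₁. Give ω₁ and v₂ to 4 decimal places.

ω₁ = 0.2135, v₂ = 6.0828

heading to target = atan2(3.5−3, 1−-2) = 0.1651
Δθ = wrap(0.1651 − -0.2618) = 0.4269; ω₁ = Δθ/dt₁ = 0.2135
distance = √((1−-2)² + (3.5−3)²) = 3.0414; v₂ = distance/dt₂ = 6.0828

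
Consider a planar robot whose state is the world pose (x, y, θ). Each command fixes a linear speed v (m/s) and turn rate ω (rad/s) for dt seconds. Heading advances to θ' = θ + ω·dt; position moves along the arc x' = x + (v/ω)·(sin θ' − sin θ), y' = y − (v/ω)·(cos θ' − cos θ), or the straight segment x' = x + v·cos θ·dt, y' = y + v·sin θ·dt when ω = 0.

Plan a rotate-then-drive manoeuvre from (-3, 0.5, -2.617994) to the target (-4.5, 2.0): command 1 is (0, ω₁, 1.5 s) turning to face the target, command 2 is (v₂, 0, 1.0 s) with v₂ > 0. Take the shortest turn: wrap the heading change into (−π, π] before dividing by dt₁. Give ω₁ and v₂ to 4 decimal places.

heading to target = atan2(2−0.5, -4.5−-3) = 2.3562
Δθ = wrap(2.3562 − -2.6180) = -1.3090; ω₁ = Δθ/dt₁ = -0.8727
distance = √((-4.5−-3)² + (2−0.5)²) = 2.1213; v₂ = distance/dt₂ = 2.1213

ω₁ = -0.8727, v₂ = 2.1213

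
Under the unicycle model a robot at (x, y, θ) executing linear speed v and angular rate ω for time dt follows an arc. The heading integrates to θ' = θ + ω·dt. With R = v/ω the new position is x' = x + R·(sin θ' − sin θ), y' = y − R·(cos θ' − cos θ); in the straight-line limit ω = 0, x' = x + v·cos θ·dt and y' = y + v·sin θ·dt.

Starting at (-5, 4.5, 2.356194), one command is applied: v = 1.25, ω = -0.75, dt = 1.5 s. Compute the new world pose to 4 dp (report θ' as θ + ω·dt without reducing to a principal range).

θ' = 2.3562 + -0.75·1.5 = 1.2312
R = v/ω = 1.25/-0.75 = -1.6667
x' = -5 + -1.6667·(sin 1.2312 − sin 2.3562) = -5.3930
y' = 4.5 − -1.6667·(cos 1.2312 − cos 2.3562) = 6.2337

(-5.3930, 6.2337, 1.2312)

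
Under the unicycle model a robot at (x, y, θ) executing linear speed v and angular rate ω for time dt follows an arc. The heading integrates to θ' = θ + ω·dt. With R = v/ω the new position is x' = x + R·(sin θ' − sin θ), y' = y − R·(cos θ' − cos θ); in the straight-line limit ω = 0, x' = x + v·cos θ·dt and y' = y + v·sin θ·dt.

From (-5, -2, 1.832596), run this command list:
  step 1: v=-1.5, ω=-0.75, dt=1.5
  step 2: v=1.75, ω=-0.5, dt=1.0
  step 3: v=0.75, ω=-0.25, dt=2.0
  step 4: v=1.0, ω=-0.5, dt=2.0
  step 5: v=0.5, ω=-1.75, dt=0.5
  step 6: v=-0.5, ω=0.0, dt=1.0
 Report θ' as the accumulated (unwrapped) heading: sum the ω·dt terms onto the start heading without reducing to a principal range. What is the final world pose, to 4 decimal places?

(-1.0060, -4.5262, -2.1674)

step 1: θ'=0.7076 (R=2.0000) → pose (-5.6318, -4.0375, 0.7076)
step 2: θ'=0.2076 (R=-3.5000) → pose (-4.0782, -3.2724, 0.2076)
step 3: θ'=-0.2924 (R=-3.0000) → pose (-2.5951, -3.3353, -0.2924)
step 4: θ'=-1.2924 (R=-2.0000) → pose (-1.2486, -4.7008, -1.2924)
step 5: θ'=-2.1674 (R=-0.2857) → pose (-1.2870, -4.9398, -2.1674)
step 6: θ'=-2.1674 (straight) → pose (-1.0060, -4.5262, -2.1674)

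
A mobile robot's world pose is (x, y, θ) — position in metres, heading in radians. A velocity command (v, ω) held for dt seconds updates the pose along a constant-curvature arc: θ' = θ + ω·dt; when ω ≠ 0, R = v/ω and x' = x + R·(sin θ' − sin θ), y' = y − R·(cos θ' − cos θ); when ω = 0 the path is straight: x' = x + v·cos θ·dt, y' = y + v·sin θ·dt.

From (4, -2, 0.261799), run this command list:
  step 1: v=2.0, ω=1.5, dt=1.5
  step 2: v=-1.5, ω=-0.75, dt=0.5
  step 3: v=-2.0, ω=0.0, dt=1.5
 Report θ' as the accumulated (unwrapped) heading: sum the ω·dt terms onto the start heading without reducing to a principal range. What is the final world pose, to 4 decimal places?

step 1: θ'=2.5118 (R=1.3333) → pose (4.4402, 0.3654, 2.5118)
step 2: θ'=2.1368 (R=2.0000) → pose (4.9504, -0.1783, 2.1368)
step 3: θ'=2.1368 (straight) → pose (6.5591, -2.7105, 2.1368)

(6.5591, -2.7105, 2.1368)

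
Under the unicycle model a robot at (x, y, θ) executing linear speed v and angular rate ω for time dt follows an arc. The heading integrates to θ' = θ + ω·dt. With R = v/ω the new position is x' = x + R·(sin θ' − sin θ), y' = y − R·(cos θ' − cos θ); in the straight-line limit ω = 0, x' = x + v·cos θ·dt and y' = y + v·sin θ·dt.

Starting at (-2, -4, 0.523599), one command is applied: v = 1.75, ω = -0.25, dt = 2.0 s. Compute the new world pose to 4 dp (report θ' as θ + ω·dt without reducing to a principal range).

θ' = 0.5236 + -0.25·2.0 = 0.0236
R = v/ω = 1.75/-0.25 = -7.0000
x' = -2 + -7.0000·(sin 0.0236 − sin 0.5236) = 1.3348
y' = -4 − -7.0000·(cos 0.0236 − cos 0.5236) = -3.0641

(1.3348, -3.0641, 0.0236)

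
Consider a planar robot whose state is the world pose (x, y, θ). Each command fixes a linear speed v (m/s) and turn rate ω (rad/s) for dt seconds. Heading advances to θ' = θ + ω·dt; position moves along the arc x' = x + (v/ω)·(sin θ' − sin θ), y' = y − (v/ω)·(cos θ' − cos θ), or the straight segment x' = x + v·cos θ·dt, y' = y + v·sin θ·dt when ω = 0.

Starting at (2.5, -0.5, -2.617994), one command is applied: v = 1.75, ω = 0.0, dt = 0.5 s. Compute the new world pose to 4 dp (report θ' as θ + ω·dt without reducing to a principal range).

(1.7422, -0.9375, -2.6180)

θ' = -2.6180 + 0.0·0.5 = -2.6180
ω = 0 → straight: x' = 2.5 + 1.75·cos(-2.6180)·0.5 = 1.7422
y' = -0.5 + 1.75·sin(-2.6180)·0.5 = -0.9375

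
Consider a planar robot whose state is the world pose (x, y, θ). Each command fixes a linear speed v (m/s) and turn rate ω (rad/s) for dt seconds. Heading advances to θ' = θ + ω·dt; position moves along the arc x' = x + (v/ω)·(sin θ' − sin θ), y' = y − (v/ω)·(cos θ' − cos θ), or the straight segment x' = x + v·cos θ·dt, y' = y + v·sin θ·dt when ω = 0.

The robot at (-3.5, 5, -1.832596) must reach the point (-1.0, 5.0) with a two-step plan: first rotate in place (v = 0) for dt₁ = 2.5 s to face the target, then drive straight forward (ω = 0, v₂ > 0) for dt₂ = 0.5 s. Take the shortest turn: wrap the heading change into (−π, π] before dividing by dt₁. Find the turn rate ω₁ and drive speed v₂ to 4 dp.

ω₁ = 0.7330, v₂ = 5.0000

heading to target = atan2(5−5, -1−-3.5) = 0.0000
Δθ = wrap(0.0000 − -1.8326) = 1.8326; ω₁ = Δθ/dt₁ = 0.7330
distance = √((-1−-3.5)² + (5−5)²) = 2.5000; v₂ = distance/dt₂ = 5.0000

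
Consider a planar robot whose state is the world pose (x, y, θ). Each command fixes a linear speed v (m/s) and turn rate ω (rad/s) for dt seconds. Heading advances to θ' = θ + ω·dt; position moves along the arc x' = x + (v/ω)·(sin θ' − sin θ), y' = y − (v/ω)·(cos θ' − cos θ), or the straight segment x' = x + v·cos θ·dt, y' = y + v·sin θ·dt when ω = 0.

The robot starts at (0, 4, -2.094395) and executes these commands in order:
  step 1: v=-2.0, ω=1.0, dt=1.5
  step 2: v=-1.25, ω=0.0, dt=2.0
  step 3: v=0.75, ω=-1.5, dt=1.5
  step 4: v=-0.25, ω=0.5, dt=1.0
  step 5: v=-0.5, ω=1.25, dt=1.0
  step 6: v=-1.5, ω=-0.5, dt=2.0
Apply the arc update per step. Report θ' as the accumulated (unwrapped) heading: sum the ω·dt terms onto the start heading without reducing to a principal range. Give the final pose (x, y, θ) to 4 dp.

step 1: θ'=-0.5944 (R=-2.0000) → pose (-0.6120, 6.6570, -0.5944)
step 2: θ'=-0.5944 (straight) → pose (-2.6833, 8.0570, -0.5944)
step 3: θ'=-2.8444 (R=-0.5000) → pose (-2.8168, 7.1647, -2.8444)
step 4: θ'=-2.3444 (R=-0.5000) → pose (-2.6056, 7.2934, -2.3444)
step 5: θ'=-1.0944 (R=-0.4000) → pose (-2.5363, 7.7563, -1.0944)
step 6: θ'=-2.0944 (R=3.0000) → pose (-2.4684, 10.6321, -2.0944)

(-2.4684, 10.6321, -2.0944)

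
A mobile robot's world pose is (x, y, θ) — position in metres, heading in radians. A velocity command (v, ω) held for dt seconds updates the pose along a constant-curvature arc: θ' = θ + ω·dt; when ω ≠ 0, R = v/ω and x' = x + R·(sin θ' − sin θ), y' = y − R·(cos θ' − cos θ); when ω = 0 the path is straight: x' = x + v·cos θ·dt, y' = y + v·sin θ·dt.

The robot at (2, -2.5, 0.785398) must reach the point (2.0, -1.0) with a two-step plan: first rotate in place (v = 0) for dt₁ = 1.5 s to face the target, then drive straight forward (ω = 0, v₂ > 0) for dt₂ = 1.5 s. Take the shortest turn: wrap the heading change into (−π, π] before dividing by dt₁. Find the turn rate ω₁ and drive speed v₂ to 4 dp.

heading to target = atan2(-1−-2.5, 2−2) = 1.5708
Δθ = wrap(1.5708 − 0.7854) = 0.7854; ω₁ = Δθ/dt₁ = 0.5236
distance = √((2−2)² + (-1−-2.5)²) = 1.5000; v₂ = distance/dt₂ = 1.0000

ω₁ = 0.5236, v₂ = 1.0000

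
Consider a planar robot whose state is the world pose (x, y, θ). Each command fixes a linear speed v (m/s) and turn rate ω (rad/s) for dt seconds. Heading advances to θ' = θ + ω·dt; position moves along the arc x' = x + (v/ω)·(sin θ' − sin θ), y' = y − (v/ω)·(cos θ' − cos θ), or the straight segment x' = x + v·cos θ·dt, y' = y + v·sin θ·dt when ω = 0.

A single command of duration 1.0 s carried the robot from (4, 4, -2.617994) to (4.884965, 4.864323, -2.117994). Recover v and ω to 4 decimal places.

v = -1.2500, ω = 0.5000

Δθ = -2.117994 − -2.617994 = 0.500000
ω = Δθ/dt = 0.500000/1.0 = 0.5000
R = Δx/(sin θ' − sin θ) = -2.5000
v = R·ω = -2.5000·0.5000 = -1.2500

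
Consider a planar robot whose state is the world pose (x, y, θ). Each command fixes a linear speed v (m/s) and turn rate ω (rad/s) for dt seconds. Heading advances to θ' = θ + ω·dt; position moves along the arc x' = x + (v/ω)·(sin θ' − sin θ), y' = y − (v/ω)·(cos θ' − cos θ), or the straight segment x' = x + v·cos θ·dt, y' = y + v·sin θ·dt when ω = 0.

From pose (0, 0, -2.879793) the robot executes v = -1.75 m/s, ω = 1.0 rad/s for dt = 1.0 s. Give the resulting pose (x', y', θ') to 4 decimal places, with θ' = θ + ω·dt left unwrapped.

(1.2142, 1.1582, -1.8798)

θ' = -2.8798 + 1.0·1.0 = -1.8798
R = v/ω = -1.75/1.0 = -1.7500
x' = 0 + -1.7500·(sin -1.8798 − sin -2.8798) = 1.2142
y' = 0 − -1.7500·(cos -1.8798 − cos -2.8798) = 1.1582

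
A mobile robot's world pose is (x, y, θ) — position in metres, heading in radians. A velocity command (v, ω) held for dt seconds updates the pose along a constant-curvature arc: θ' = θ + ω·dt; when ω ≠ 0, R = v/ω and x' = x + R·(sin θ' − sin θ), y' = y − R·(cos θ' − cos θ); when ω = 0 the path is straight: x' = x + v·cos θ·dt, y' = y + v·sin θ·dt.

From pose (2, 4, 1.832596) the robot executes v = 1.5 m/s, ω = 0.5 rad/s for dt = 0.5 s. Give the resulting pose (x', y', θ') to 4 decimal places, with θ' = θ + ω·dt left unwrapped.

θ' = 1.8326 + 0.5·0.5 = 2.0826
R = v/ω = 1.5/0.5 = 3.0000
x' = 2 + 3.0000·(sin 2.0826 − sin 1.8326) = 1.7178
y' = 4 − 3.0000·(cos 2.0826 − cos 1.8326) = 4.6928

(1.7178, 4.6928, 2.0826)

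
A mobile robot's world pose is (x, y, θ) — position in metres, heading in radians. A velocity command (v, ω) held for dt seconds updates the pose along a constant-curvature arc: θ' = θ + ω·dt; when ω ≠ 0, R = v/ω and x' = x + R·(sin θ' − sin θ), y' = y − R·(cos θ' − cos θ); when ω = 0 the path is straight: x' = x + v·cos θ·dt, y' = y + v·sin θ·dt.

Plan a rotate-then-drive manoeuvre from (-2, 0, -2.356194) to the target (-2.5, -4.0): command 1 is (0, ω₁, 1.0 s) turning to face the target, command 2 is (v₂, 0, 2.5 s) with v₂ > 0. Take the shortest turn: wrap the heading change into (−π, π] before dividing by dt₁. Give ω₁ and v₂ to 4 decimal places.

ω₁ = 0.6610, v₂ = 1.6125

heading to target = atan2(-4−0, -2.5−-2) = -1.6952
Δθ = wrap(-1.6952 − -2.3562) = 0.6610; ω₁ = Δθ/dt₁ = 0.6610
distance = √((-2.5−-2)² + (-4−0)²) = 4.0311; v₂ = distance/dt₂ = 1.6125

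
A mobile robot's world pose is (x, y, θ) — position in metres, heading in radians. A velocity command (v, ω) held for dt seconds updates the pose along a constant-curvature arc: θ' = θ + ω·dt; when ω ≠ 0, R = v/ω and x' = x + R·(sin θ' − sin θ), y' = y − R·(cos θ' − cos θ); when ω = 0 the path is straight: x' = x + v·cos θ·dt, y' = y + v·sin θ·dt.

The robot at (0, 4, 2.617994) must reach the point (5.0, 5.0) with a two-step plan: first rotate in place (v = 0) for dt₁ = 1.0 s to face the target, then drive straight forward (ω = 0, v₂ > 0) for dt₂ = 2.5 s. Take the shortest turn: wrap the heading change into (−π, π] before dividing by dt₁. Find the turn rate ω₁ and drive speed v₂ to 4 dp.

heading to target = atan2(5−4, 5−0) = 0.1974
Δθ = wrap(0.1974 − 2.6180) = -2.4206; ω₁ = Δθ/dt₁ = -2.4206
distance = √((5−0)² + (5−4)²) = 5.0990; v₂ = distance/dt₂ = 2.0396

ω₁ = -2.4206, v₂ = 2.0396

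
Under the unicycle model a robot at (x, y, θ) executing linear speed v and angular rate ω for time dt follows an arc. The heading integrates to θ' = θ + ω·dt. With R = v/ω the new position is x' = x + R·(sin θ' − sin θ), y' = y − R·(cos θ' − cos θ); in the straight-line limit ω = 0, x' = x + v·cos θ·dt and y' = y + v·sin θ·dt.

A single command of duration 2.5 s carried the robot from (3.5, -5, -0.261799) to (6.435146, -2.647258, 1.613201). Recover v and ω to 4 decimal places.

v = 1.7500, ω = 0.7500

Δθ = 1.613201 − -0.261799 = 1.875000
ω = Δθ/dt = 1.875000/2.5 = 0.7500
R = Δx/(sin θ' − sin θ) = 2.3333
v = R·ω = 2.3333·0.7500 = 1.7500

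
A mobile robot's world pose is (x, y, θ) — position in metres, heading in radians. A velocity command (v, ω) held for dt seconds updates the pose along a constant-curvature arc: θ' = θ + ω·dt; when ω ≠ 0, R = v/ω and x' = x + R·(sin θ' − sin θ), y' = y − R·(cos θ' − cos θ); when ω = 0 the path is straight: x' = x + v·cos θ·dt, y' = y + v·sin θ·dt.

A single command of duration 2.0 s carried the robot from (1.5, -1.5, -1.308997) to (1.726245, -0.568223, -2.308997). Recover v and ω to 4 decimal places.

v = -0.5000, ω = -0.5000

Δθ = -2.308997 − -1.308997 = -1.000000
ω = Δθ/dt = -1.000000/2.0 = -0.5000
R = −Δy/(cos θ' − cos θ) = 1.0000
v = R·ω = 1.0000·-0.5000 = -0.5000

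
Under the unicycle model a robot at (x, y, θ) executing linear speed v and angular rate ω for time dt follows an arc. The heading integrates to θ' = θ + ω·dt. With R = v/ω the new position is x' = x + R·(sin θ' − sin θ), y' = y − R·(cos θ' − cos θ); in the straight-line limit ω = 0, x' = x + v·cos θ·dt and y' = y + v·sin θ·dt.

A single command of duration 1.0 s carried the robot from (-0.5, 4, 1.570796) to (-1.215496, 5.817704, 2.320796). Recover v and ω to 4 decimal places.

Δθ = 2.320796 − 1.570796 = 0.750000
ω = Δθ/dt = 0.750000/1.0 = 0.7500
R = −Δy/(cos θ' − cos θ) = 2.6667
v = R·ω = 2.6667·0.7500 = 2.0000

v = 2.0000, ω = 0.7500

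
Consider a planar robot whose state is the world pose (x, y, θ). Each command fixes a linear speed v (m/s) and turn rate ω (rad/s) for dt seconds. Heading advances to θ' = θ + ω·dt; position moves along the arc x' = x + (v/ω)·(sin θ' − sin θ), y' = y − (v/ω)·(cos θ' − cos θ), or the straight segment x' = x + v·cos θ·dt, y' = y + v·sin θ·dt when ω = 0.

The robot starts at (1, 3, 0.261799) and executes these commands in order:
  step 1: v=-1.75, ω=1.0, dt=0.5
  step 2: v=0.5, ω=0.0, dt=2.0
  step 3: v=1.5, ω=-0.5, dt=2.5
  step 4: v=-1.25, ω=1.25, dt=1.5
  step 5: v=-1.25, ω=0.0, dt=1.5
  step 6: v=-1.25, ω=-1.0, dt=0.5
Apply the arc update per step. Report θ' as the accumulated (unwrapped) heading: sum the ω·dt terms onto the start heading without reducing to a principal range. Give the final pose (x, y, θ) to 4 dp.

step 1: θ'=0.7618 (R=-1.7500) → pose (0.2450, 2.5759, 0.7618)
step 2: θ'=0.7618 (straight) → pose (0.9686, 3.2661, 0.7618)
step 3: θ'=-0.4882 (R=-3.0000) → pose (4.4464, 3.7449, -0.4882)
step 4: θ'=1.3868 (R=-1.0000) → pose (2.9943, 3.0447, 1.3868)
step 5: θ'=1.3868 (straight) → pose (2.6512, 1.2013, 1.3868)
step 6: θ'=0.8868 (R=1.2500) → pose (2.3911, 0.6402, 0.8868)

(2.3911, 0.6402, 0.8868)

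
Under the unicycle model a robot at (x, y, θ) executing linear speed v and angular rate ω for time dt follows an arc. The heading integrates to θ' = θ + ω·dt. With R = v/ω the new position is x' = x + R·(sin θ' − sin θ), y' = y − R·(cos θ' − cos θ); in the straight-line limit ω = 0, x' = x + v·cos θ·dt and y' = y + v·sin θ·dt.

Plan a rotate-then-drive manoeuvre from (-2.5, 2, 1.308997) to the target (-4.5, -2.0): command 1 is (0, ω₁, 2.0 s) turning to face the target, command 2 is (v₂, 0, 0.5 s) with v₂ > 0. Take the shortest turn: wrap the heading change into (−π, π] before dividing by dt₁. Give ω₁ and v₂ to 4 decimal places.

heading to target = atan2(-2−2, -4.5−-2.5) = -2.0344
Δθ = wrap(-2.0344 − 1.3090) = 2.9397; ω₁ = Δθ/dt₁ = 1.4699
distance = √((-4.5−-2.5)² + (-2−2)²) = 4.4721; v₂ = distance/dt₂ = 8.9443

ω₁ = 1.4699, v₂ = 8.9443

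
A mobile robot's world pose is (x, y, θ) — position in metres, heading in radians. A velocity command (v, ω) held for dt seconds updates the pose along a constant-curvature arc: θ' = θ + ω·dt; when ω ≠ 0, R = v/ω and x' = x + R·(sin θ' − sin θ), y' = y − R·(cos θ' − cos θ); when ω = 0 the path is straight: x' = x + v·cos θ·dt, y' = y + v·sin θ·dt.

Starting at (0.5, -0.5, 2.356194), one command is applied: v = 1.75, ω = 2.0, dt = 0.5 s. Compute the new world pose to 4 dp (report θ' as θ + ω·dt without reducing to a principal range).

(-0.3051, -0.2638, 3.3562)

θ' = 2.3562 + 2.0·0.5 = 3.3562
R = v/ω = 1.75/2.0 = 0.8750
x' = 0.5 + 0.8750·(sin 3.3562 − sin 2.3562) = -0.3051
y' = -0.5 − 0.8750·(cos 3.3562 − cos 2.3562) = -0.2638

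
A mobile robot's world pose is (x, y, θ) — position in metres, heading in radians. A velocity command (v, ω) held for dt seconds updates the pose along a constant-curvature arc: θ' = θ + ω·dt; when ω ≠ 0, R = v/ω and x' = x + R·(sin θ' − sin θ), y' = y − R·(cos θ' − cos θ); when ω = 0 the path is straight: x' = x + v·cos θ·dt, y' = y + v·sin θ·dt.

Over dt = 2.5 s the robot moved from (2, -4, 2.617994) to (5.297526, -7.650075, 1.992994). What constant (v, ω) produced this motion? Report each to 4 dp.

Δθ = 1.992994 − 2.617994 = -0.625000
ω = Δθ/dt = -0.625000/2.5 = -0.2500
R = −Δy/(cos θ' − cos θ) = 8.0000
v = R·ω = 8.0000·-0.2500 = -2.0000

v = -2.0000, ω = -0.2500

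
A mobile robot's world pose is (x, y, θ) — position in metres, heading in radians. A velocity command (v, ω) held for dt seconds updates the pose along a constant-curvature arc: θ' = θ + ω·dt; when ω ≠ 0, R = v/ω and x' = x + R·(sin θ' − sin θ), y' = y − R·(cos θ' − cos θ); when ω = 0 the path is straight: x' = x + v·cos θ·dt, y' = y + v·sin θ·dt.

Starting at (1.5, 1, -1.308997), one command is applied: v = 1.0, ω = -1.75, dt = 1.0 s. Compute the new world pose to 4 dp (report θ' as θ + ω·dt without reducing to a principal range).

(0.9952, 0.2826, -3.0590)

θ' = -1.3090 + -1.75·1.0 = -3.0590
R = v/ω = 1.0/-1.75 = -0.5714
x' = 1.5 + -0.5714·(sin -3.0590 − sin -1.3090) = 0.9952
y' = 1 − -0.5714·(cos -3.0590 − cos -1.3090) = 0.2826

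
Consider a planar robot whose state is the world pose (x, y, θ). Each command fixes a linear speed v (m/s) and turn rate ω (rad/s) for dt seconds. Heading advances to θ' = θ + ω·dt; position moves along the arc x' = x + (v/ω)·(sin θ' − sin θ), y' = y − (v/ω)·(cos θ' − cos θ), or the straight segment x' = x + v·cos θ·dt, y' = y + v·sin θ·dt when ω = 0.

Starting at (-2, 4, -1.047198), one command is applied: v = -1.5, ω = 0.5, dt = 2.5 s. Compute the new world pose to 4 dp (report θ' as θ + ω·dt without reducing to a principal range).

(-5.2023, 5.4385, 0.2028)

θ' = -1.0472 + 0.5·2.5 = 0.2028
R = v/ω = -1.5/0.5 = -3.0000
x' = -2 + -3.0000·(sin 0.2028 − sin -1.0472) = -5.2023
y' = 4 − -3.0000·(cos 0.2028 − cos -1.0472) = 5.4385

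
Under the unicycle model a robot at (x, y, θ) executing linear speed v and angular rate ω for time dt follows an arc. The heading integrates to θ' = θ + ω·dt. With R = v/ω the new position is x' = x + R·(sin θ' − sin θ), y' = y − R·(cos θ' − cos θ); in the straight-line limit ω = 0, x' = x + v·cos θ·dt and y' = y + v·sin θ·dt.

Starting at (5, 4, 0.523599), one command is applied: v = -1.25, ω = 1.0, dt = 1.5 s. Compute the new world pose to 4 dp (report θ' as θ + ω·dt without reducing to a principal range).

(4.5010, 2.3706, 2.0236)

θ' = 0.5236 + 1.0·1.5 = 2.0236
R = v/ω = -1.25/1.0 = -1.2500
x' = 5 + -1.2500·(sin 2.0236 − sin 0.5236) = 4.5010
y' = 4 − -1.2500·(cos 2.0236 − cos 0.5236) = 2.3706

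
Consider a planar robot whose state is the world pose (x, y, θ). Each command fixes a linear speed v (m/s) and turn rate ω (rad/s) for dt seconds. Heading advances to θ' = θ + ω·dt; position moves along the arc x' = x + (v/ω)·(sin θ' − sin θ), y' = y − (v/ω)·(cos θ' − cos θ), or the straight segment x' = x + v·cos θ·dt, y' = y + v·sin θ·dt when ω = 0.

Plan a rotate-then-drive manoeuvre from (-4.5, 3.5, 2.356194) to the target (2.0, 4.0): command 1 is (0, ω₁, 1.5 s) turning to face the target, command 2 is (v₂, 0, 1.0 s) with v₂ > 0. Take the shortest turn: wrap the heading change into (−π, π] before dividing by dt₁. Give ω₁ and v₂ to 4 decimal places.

heading to target = atan2(4−3.5, 2−-4.5) = 0.0768
Δθ = wrap(0.0768 − 2.3562) = -2.2794; ω₁ = Δθ/dt₁ = -1.5196
distance = √((2−-4.5)² + (4−3.5)²) = 6.5192; v₂ = distance/dt₂ = 6.5192

ω₁ = -1.5196, v₂ = 6.5192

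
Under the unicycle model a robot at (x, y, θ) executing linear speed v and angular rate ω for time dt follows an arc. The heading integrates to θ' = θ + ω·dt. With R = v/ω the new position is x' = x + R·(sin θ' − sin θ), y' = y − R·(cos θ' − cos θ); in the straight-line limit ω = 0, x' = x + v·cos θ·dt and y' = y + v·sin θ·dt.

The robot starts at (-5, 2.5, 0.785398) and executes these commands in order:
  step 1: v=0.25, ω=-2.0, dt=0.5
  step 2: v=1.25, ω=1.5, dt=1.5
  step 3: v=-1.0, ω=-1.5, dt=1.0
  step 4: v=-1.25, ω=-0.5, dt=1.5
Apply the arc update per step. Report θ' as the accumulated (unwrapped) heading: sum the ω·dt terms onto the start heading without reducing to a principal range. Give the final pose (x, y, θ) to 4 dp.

step 1: θ'=-0.2146 (R=-0.1250) → pose (-4.8850, 2.5337, -0.2146)
step 2: θ'=2.0354 (R=0.8333) → pose (-3.9625, 3.7214, 2.0354)
step 3: θ'=0.5354 (R=0.6667) → pose (-4.2184, 2.8493, 0.5354)
step 4: θ'=-0.2146 (R=2.5000) → pose (-6.0263, 2.5568, -0.2146)

(-6.0263, 2.5568, -0.2146)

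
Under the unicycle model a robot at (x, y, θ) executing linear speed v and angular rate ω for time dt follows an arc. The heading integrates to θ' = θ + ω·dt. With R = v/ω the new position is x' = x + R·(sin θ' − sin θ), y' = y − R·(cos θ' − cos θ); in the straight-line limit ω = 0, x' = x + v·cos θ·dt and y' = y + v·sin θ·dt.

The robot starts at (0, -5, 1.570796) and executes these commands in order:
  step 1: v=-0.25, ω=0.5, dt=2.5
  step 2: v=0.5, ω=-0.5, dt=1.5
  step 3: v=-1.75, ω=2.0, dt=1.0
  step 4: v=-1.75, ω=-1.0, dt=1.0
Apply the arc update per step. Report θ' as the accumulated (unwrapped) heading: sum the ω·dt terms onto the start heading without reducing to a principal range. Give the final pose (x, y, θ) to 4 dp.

(2.7748, -4.4108, 3.0708)

step 1: θ'=2.8208 (R=-0.5000) → pose (0.3423, -5.4745, 2.8208)
step 2: θ'=2.0708 (R=-1.0000) → pose (-0.2199, -5.0049, 2.0708)
step 3: θ'=4.0708 (R=-0.8750) → pose (1.2490, -5.1091, 4.0708)
step 4: θ'=3.0708 (R=1.7500) → pose (2.7748, -4.4108, 3.0708)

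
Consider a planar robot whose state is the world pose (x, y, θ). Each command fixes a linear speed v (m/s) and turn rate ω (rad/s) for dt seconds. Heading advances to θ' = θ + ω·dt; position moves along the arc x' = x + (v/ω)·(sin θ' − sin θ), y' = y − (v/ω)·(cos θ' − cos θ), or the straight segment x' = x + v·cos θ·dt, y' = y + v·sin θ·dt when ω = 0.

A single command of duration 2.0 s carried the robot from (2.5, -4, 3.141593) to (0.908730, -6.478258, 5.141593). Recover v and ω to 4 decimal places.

Δθ = 5.141593 − 3.141593 = 2.000000
ω = Δθ/dt = 2.000000/2.0 = 1.0000
R = −Δy/(cos θ' − cos θ) = 1.7500
v = R·ω = 1.7500·1.0000 = 1.7500

v = 1.7500, ω = 1.0000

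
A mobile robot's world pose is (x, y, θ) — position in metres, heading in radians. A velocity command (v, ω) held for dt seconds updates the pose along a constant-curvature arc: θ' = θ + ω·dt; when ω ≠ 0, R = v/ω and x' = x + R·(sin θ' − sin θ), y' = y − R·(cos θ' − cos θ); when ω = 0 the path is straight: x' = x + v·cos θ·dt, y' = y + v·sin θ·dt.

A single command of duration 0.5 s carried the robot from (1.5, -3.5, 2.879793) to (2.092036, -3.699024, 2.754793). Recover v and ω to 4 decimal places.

v = -1.2500, ω = -0.2500

Δθ = 2.754793 − 2.879793 = -0.125000
ω = Δθ/dt = -0.125000/0.5 = -0.2500
R = Δx/(sin θ' − sin θ) = 5.0000
v = R·ω = 5.0000·-0.2500 = -1.2500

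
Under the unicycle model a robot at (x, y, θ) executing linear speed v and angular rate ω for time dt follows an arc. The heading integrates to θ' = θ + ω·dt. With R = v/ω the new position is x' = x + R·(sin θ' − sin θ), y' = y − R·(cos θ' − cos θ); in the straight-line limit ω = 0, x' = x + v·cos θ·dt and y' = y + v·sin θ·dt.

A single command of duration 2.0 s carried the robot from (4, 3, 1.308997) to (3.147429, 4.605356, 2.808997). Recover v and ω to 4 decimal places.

Δθ = 2.808997 − 1.308997 = 1.500000
ω = Δθ/dt = 1.500000/2.0 = 0.7500
R = −Δy/(cos θ' − cos θ) = 1.3333
v = R·ω = 1.3333·0.7500 = 1.0000

v = 1.0000, ω = 0.7500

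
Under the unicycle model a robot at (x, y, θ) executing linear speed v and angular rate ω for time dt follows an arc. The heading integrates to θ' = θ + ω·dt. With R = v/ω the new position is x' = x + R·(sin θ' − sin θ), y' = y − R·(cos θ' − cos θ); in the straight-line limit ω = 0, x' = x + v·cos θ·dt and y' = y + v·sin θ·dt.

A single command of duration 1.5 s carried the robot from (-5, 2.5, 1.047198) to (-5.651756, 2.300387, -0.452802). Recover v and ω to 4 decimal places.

v = -0.5000, ω = -1.0000

Δθ = -0.452802 − 1.047198 = -1.500000
ω = Δθ/dt = -1.500000/1.5 = -1.0000
R = Δx/(sin θ' − sin θ) = 0.5000
v = R·ω = 0.5000·-1.0000 = -0.5000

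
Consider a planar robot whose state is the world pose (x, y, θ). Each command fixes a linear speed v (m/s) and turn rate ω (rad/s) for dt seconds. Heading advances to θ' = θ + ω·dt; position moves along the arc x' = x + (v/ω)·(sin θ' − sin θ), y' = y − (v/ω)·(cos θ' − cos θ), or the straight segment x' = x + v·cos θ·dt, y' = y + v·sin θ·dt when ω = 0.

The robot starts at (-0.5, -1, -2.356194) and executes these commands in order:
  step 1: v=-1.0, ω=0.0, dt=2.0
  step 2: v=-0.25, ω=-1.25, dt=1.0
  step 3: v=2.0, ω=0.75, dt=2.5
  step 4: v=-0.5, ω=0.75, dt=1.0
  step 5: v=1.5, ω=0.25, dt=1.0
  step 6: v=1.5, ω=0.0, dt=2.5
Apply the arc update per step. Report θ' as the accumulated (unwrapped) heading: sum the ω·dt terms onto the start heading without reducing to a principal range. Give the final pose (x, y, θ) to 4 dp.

(0.9858, -4.6635, -0.7312)

step 1: θ'=-2.3562 (straight) → pose (0.9142, 0.4142, -2.3562)
step 2: θ'=-3.6062 (R=0.2000) → pose (1.1452, 0.4516, -3.6062)
step 3: θ'=-1.7312 (R=2.6667) → pose (-2.6820, -1.5065, -1.7312)
step 4: θ'=-0.9812 (R=-0.6667) → pose (-2.7860, -1.0294, -0.9812)
step 5: θ'=-0.7312 (R=6.0000) → pose (-1.8056, -2.1594, -0.7312)
step 6: θ'=-0.7312 (straight) → pose (0.9858, -4.6635, -0.7312)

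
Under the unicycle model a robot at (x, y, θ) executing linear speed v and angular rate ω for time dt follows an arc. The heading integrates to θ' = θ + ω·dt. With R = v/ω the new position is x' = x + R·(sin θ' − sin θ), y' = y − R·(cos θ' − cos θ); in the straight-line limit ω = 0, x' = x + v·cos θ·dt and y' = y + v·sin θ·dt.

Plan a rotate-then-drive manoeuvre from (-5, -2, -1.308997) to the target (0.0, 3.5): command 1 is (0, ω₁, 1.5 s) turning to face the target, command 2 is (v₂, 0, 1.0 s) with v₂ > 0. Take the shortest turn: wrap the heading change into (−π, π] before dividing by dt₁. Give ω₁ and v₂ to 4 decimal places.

heading to target = atan2(3.5−-2, 0−-5) = 0.8330
Δθ = wrap(0.8330 − -1.3090) = 2.1420; ω₁ = Δθ/dt₁ = 1.4280
distance = √((0−-5)² + (3.5−-2)²) = 7.4330; v₂ = distance/dt₂ = 7.4330

ω₁ = 1.4280, v₂ = 7.4330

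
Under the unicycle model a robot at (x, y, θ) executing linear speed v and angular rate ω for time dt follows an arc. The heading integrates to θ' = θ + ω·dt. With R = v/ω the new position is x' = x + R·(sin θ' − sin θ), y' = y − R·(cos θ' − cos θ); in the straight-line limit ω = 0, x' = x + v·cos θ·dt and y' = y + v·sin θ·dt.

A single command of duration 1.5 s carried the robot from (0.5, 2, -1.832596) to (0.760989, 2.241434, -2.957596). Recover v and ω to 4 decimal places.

v = -0.2500, ω = -0.7500

Δθ = -2.957596 − -1.832596 = -1.125000
ω = Δθ/dt = -1.125000/1.5 = -0.7500
R = Δx/(sin θ' − sin θ) = 0.3333
v = R·ω = 0.3333·-0.7500 = -0.2500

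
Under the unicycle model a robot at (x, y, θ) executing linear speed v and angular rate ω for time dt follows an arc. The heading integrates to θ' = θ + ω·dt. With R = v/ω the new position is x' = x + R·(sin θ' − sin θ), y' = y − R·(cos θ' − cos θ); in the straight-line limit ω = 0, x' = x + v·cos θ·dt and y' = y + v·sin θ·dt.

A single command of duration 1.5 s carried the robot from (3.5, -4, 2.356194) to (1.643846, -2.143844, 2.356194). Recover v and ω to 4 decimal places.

v = 1.7500, ω = 0.0000

Δθ = 2.356194 − 2.356194 = 0.000000
ω = Δθ/dt = 0.000000/1.5 = 0.0000
ω = 0 → v = (Δx·cos θ + Δy·sin θ)/dt = 1.7500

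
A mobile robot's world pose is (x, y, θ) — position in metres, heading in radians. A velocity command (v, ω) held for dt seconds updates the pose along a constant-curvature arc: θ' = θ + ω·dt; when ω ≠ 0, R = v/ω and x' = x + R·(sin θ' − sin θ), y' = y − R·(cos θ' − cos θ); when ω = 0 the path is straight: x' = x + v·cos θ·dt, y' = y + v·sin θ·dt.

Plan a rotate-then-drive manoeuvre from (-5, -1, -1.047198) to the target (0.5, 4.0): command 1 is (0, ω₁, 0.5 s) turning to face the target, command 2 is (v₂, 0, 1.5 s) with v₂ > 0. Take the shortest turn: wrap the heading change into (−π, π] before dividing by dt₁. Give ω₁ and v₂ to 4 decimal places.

ω₁ = 3.5700, v₂ = 4.9554

heading to target = atan2(4−-1, 0.5−-5) = 0.7378
Δθ = wrap(0.7378 − -1.0472) = 1.7850; ω₁ = Δθ/dt₁ = 3.5700
distance = √((0.5−-5)² + (4−-1)²) = 7.4330; v₂ = distance/dt₂ = 4.9554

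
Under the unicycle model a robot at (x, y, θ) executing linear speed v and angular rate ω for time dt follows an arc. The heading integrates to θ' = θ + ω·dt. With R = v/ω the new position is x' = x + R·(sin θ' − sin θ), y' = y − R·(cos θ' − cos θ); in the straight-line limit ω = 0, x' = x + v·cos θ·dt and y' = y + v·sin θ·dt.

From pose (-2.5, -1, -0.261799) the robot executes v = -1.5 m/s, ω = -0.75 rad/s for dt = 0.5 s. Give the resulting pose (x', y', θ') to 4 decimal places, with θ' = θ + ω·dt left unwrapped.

θ' = -0.2618 + -0.75·0.5 = -0.6368
R = v/ω = -1.5/-0.75 = 2.0000
x' = -2.5 + 2.0000·(sin -0.6368 − sin -0.2618) = -3.1716
y' = -1 − 2.0000·(cos -0.6368 − cos -0.2618) = -0.6762

(-3.1716, -0.6762, -0.6368)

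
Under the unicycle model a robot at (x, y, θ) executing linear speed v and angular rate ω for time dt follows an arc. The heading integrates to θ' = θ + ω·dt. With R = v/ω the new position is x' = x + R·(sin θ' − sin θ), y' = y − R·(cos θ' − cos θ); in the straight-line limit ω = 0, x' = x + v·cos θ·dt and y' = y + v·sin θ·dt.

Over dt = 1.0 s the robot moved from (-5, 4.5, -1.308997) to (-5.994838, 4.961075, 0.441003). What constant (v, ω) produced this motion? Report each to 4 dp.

v = -1.2500, ω = 1.7500

Δθ = 0.441003 − -1.308997 = 1.750000
ω = Δθ/dt = 1.750000/1.0 = 1.7500
R = Δx/(sin θ' − sin θ) = -0.7143
v = R·ω = -0.7143·1.7500 = -1.2500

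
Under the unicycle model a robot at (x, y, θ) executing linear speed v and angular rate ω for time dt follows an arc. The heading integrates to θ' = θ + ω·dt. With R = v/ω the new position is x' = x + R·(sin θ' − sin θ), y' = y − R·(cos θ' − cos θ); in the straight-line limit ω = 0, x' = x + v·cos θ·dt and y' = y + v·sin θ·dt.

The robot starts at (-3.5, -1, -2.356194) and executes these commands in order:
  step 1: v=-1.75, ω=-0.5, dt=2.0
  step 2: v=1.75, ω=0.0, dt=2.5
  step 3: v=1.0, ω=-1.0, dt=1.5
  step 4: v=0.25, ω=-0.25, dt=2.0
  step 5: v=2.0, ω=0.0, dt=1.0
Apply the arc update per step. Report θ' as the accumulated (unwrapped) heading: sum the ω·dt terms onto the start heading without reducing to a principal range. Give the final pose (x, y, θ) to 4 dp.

step 1: θ'=-3.3562 (R=3.5000) → pose (-0.2798, -0.0552, -3.3562)
step 2: θ'=-3.3562 (straight) → pose (-4.5544, 0.8765, -3.3562)
step 3: θ'=-4.8562 (R=-1.0000) → pose (-5.3311, 1.9969, -4.8562)
step 4: θ'=-5.3562 (R=-1.0000) → pose (-5.1413, 2.4538, -5.3562)
step 5: θ'=-5.3562 (straight) → pose (-3.9408, 4.0535, -5.3562)

(-3.9408, 4.0535, -5.3562)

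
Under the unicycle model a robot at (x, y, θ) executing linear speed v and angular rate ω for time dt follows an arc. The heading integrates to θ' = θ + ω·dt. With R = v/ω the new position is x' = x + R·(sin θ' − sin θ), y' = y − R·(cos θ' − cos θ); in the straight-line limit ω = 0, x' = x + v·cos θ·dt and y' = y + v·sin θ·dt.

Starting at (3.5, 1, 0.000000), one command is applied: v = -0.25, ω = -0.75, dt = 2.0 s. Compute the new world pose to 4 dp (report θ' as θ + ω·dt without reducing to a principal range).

θ' = 0.0000 + -0.75·2.0 = -1.5000
R = v/ω = -0.25/-0.75 = 0.3333
x' = 3.5 + 0.3333·(sin -1.5000 − sin 0.0000) = 3.1675
y' = 1 − 0.3333·(cos -1.5000 − cos 0.0000) = 1.3098

(3.1675, 1.3098, -1.5000)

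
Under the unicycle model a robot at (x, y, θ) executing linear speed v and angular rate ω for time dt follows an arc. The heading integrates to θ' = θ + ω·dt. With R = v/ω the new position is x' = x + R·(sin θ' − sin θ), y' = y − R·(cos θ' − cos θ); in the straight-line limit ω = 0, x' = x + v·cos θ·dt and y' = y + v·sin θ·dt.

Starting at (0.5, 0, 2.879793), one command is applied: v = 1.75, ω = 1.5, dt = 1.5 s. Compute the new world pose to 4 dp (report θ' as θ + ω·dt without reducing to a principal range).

θ' = 2.8798 + 1.5·1.5 = 5.1298
R = v/ω = 1.75/1.5 = 1.1667
x' = 0.5 + 1.1667·(sin 5.1298 − sin 2.8798) = -0.8685
y' = 0 − 1.1667·(cos 5.1298 − cos 2.8798) = -1.5999

(-0.8685, -1.5999, 5.1298)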